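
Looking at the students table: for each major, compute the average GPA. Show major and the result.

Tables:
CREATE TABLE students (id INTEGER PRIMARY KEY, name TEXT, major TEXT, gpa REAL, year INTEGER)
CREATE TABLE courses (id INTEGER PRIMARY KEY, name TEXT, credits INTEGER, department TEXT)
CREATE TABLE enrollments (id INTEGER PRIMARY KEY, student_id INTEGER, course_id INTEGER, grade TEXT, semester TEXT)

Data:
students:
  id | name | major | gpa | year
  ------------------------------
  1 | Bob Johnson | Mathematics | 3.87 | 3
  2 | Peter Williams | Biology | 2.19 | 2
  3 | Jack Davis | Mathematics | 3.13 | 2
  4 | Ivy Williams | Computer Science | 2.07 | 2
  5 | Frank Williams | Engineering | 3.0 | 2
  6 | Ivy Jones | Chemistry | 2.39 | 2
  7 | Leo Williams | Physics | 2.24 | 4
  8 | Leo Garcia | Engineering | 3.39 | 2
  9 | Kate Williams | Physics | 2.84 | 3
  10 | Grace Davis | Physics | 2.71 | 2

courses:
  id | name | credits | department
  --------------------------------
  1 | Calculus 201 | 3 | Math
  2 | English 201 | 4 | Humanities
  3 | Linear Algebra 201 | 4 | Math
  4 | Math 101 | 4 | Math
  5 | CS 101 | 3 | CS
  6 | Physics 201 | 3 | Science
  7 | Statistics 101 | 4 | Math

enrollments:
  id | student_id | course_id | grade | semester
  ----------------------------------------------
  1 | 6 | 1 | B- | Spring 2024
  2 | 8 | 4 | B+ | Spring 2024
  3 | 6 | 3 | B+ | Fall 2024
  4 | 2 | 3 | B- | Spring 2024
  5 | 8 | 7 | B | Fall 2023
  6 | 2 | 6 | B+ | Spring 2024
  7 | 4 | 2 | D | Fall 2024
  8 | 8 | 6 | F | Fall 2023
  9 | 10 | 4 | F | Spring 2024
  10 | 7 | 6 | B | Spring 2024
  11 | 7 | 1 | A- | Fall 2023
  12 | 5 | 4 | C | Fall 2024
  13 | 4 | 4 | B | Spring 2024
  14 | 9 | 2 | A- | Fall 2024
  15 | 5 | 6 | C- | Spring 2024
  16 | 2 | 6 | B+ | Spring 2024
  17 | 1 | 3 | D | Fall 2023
SELECT major, AVG(gpa) AS avg_gpa FROM students GROUP BY major

Execution result:
major | avg_gpa
Biology | 2.19
Chemistry | 2.39
Computer Science | 2.07
Engineering | 3.20
Mathematics | 3.50
Physics | 2.60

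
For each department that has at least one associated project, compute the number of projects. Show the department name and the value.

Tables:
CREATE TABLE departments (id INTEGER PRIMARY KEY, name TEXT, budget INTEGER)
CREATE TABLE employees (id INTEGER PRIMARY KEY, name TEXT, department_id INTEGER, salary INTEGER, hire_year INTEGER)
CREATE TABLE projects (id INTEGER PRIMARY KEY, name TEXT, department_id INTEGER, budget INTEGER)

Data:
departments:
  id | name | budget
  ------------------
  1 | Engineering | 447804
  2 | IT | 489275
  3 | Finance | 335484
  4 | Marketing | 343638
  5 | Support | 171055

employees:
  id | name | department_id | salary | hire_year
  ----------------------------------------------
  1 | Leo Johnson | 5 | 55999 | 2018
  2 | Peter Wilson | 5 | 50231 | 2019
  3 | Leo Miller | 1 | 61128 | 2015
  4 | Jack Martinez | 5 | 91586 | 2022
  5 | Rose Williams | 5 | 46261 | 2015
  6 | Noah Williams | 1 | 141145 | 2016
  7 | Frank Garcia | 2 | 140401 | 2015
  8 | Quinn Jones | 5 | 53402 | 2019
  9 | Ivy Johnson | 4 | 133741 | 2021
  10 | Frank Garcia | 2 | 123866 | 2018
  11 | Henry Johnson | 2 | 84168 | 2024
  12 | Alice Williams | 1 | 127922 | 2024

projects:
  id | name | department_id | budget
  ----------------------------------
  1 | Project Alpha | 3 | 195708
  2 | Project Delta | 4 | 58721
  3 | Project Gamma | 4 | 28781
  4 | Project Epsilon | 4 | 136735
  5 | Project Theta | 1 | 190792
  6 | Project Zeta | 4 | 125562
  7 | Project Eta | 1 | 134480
SELECT p.name, COUNT(*) AS n FROM projects c JOIN departments p ON c.department_id = p.id GROUP BY p.id, p.name

Execution result:
name | n
Engineering | 2
Finance | 1
Marketing | 4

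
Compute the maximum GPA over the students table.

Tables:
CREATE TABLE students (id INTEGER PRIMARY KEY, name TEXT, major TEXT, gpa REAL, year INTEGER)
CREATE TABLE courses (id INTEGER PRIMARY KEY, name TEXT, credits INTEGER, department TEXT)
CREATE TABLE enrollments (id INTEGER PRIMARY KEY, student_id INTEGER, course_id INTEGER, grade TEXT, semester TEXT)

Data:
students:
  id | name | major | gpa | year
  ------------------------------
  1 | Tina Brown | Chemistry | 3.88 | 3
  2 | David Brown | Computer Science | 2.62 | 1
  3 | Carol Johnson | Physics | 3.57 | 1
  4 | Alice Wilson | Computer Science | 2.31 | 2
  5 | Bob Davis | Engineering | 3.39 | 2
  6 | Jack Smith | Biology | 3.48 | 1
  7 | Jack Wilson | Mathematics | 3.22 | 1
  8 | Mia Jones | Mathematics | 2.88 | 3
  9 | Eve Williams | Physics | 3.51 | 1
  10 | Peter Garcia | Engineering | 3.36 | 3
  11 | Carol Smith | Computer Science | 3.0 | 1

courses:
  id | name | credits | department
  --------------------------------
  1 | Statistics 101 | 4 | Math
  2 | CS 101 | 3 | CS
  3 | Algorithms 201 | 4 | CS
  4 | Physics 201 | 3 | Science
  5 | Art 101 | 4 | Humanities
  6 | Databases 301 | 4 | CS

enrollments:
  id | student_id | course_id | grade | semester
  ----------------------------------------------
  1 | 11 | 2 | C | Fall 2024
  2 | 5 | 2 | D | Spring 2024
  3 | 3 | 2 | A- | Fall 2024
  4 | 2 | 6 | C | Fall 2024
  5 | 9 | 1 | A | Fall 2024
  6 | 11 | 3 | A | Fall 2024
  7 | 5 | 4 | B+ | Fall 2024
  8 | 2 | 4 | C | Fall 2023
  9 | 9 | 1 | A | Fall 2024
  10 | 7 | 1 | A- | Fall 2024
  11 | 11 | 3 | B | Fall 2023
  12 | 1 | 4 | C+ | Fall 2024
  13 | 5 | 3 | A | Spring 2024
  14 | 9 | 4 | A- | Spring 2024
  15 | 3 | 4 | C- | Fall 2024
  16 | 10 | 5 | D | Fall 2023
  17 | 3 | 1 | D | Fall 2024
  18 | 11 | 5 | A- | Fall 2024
SELECT MAX(gpa) FROM students

Execution result:
3.88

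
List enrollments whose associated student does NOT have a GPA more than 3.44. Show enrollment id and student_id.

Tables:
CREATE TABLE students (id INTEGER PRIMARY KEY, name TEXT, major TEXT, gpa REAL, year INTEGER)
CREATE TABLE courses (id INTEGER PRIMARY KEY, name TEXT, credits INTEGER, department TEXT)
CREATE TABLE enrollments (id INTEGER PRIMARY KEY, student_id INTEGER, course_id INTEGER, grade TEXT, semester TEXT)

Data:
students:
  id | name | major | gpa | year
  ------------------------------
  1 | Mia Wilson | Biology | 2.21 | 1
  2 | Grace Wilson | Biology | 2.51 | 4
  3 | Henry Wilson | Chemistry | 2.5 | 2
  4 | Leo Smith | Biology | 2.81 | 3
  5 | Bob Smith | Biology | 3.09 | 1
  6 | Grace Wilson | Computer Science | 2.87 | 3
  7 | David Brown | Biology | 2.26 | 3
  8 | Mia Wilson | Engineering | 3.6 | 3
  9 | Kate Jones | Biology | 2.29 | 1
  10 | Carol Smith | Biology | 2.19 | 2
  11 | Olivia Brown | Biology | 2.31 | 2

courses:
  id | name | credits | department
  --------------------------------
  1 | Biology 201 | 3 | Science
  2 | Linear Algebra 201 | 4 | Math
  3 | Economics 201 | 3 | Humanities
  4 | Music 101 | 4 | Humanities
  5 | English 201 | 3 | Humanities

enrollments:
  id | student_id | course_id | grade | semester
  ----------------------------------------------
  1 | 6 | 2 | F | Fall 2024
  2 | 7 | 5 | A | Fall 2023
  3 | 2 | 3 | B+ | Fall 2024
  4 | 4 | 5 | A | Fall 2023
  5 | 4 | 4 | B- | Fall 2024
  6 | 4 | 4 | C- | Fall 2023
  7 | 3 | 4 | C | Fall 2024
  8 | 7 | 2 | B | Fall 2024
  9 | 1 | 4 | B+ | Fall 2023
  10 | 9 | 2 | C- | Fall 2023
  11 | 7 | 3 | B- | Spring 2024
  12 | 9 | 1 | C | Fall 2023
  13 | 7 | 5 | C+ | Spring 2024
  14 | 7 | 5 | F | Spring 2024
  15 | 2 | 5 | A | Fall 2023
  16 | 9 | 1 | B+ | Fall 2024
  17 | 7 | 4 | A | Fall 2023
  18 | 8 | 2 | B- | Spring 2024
SELECT id, student_id FROM enrollments WHERE student_id NOT IN (SELECT id FROM students WHERE gpa > 3.44)

Execution result:
id | student_id
1 | 6
2 | 7
3 | 2
4 | 4
5 | 4
6 | 4
7 | 3
8 | 7
9 | 1
10 | 9
11 | 7
12 | 9
13 | 7
14 | 7
15 | 2
16 | 9
17 | 7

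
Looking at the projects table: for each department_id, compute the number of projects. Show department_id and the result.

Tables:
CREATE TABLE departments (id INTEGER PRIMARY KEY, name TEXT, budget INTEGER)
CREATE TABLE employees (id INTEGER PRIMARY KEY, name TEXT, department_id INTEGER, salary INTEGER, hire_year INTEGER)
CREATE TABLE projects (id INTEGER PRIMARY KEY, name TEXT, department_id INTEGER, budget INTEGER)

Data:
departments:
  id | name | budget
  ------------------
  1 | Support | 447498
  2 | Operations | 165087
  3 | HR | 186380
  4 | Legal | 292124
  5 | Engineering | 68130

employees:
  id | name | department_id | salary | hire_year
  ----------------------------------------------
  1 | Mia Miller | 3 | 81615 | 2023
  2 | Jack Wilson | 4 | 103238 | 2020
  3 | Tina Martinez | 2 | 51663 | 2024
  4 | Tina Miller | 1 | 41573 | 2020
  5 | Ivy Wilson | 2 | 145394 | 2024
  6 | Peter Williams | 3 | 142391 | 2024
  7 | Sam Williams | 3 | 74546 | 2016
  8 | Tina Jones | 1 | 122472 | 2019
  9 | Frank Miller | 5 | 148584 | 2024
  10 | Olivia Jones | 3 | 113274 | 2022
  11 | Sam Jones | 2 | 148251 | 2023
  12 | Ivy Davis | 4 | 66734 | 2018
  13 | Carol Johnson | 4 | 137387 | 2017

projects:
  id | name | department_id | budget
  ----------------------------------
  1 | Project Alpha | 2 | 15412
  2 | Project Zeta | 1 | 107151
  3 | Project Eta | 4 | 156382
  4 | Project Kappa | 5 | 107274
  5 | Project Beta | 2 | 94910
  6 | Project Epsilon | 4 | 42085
SELECT department_id, COUNT(*) AS n FROM projects GROUP BY department_id

Execution result:
department_id | n
1 | 1
2 | 2
4 | 2
5 | 1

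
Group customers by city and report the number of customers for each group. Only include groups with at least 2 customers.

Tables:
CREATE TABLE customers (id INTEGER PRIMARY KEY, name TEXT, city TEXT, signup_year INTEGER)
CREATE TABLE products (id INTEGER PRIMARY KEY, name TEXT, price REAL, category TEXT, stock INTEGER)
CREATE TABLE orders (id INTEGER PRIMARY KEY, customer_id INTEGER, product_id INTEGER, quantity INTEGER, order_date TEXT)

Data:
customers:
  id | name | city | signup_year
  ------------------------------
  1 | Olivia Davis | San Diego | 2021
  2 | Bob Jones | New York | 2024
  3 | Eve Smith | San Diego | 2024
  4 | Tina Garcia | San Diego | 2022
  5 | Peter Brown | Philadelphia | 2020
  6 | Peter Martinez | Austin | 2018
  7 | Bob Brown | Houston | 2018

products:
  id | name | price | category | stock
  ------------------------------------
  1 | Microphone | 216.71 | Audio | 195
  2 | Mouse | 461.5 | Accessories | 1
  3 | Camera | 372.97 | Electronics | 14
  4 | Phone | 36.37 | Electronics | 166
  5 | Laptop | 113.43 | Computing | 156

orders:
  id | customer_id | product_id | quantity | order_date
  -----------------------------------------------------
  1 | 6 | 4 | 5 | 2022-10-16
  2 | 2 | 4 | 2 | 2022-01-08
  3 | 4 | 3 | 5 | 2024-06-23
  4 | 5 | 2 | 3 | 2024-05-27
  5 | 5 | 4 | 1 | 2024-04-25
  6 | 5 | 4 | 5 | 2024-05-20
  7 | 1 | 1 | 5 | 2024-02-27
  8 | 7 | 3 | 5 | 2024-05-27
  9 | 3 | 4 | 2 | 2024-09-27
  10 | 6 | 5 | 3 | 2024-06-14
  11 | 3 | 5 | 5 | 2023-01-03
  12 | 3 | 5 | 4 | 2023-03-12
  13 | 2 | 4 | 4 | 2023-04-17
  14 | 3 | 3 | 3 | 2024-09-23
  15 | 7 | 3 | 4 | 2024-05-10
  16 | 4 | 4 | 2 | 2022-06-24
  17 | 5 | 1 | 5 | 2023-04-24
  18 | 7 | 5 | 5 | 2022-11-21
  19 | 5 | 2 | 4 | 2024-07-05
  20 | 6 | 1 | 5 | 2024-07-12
SELECT city, COUNT(*) AS n FROM customers GROUP BY city HAVING COUNT(*) >= 2

Execution result:
city | n
San Diego | 3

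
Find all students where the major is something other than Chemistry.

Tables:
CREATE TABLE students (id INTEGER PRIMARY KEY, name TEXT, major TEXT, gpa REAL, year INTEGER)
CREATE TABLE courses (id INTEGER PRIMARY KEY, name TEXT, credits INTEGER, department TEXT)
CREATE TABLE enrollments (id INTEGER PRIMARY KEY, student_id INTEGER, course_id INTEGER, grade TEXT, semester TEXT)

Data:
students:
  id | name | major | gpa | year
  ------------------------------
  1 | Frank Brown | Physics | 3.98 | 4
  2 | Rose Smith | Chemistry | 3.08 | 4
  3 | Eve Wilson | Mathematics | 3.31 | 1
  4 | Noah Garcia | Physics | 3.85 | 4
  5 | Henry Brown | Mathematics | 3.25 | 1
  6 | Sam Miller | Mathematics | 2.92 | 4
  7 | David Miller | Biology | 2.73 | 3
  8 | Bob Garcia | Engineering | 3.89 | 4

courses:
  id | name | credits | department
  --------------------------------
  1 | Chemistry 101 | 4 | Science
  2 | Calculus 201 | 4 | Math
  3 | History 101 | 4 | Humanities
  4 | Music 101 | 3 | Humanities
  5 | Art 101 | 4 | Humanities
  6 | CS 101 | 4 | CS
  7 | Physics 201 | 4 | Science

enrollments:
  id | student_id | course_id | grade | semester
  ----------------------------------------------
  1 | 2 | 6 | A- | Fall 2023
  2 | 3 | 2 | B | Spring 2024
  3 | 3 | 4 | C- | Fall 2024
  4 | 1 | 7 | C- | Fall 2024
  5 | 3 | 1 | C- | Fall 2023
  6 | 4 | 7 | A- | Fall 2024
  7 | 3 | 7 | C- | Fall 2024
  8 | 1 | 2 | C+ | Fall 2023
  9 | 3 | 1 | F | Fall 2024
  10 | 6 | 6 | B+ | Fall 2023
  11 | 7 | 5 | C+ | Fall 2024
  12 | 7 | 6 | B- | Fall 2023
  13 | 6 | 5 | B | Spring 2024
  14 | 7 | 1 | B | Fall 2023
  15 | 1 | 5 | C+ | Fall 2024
SELECT name, major FROM students WHERE major <> 'Chemistry'

Execution result:
name | major
Frank Brown | Physics
Eve Wilson | Mathematics
Noah Garcia | Physics
Henry Brown | Mathematics
Sam Miller | Mathematics
David Miller | Biology
Bob Garcia | Engineering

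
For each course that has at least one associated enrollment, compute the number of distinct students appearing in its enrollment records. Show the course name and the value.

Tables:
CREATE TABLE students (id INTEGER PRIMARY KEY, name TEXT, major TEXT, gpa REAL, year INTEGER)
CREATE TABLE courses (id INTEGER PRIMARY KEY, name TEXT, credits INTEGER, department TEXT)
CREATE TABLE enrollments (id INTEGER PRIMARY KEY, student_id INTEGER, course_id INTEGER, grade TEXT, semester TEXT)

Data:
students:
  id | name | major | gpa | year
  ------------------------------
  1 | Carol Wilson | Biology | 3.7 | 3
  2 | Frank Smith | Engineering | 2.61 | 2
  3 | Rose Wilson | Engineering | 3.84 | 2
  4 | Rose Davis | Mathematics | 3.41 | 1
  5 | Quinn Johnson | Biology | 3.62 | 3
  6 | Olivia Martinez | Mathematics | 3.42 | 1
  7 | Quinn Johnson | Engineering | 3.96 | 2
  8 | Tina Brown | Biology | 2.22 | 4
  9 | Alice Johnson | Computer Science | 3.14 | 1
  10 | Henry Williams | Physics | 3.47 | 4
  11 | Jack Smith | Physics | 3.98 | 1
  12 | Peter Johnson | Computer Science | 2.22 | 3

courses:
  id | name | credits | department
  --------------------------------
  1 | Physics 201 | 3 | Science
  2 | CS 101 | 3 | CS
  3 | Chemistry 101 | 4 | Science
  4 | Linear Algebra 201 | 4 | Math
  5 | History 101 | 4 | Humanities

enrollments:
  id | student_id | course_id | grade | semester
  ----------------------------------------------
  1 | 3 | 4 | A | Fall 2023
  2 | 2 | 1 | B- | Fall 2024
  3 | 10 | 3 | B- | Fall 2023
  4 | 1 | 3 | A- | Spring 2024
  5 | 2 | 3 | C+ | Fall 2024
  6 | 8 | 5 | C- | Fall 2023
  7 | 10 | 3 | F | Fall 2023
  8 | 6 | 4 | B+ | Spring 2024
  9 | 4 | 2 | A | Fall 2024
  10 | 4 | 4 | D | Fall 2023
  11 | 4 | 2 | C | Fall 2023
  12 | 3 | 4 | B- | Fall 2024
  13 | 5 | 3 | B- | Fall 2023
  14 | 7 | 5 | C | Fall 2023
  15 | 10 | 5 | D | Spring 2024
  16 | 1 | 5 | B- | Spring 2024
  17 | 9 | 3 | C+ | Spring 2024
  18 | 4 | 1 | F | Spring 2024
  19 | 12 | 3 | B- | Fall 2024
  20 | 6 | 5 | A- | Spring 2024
SELECT p.name, COUNT(DISTINCT c.student_id) AS distinct_student_count FROM enrollments c JOIN courses p ON c.course_id = p.id GROUP BY p.id, p.name

Execution result:
name | distinct_student_count
Physics 201 | 2
CS 101 | 1
Chemistry 101 | 6
Linear Algebra 201 | 3
History 101 | 5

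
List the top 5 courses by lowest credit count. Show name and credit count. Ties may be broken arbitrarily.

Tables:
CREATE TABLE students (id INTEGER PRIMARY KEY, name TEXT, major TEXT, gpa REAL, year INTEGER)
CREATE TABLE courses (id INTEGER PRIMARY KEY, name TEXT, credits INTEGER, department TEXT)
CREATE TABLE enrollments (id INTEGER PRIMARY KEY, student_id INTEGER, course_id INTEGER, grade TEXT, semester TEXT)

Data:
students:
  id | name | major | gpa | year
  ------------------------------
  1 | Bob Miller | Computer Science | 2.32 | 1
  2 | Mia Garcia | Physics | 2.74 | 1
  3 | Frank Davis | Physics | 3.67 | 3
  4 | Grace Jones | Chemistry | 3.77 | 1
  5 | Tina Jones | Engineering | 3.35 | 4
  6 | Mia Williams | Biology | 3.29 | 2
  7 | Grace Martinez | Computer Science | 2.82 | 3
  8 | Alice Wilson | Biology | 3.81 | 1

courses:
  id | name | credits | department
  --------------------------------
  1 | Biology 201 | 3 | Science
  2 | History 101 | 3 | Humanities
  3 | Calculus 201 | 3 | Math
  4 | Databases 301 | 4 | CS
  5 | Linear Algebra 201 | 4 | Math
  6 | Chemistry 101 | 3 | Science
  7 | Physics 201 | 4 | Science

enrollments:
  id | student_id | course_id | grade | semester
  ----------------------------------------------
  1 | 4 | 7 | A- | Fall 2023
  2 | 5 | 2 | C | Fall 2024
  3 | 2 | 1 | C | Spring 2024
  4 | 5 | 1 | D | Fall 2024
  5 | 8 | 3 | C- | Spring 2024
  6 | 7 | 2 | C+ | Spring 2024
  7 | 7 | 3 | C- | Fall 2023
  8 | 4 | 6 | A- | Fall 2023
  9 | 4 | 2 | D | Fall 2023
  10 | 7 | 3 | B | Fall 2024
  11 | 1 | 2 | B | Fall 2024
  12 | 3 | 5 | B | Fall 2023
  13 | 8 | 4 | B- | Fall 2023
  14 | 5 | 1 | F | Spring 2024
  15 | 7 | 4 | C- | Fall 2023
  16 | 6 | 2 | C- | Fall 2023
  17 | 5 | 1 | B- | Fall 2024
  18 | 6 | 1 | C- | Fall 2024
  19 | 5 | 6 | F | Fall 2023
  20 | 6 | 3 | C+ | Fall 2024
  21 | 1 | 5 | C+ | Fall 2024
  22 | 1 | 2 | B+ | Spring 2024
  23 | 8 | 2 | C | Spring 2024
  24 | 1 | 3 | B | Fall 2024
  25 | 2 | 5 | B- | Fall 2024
SELECT name, credits FROM courses ORDER BY credits ASC LIMIT 5

Execution result:
name | credits
Biology 201 | 3
History 101 | 3
Calculus 201 | 3
Chemistry 101 | 3
Databases 301 | 4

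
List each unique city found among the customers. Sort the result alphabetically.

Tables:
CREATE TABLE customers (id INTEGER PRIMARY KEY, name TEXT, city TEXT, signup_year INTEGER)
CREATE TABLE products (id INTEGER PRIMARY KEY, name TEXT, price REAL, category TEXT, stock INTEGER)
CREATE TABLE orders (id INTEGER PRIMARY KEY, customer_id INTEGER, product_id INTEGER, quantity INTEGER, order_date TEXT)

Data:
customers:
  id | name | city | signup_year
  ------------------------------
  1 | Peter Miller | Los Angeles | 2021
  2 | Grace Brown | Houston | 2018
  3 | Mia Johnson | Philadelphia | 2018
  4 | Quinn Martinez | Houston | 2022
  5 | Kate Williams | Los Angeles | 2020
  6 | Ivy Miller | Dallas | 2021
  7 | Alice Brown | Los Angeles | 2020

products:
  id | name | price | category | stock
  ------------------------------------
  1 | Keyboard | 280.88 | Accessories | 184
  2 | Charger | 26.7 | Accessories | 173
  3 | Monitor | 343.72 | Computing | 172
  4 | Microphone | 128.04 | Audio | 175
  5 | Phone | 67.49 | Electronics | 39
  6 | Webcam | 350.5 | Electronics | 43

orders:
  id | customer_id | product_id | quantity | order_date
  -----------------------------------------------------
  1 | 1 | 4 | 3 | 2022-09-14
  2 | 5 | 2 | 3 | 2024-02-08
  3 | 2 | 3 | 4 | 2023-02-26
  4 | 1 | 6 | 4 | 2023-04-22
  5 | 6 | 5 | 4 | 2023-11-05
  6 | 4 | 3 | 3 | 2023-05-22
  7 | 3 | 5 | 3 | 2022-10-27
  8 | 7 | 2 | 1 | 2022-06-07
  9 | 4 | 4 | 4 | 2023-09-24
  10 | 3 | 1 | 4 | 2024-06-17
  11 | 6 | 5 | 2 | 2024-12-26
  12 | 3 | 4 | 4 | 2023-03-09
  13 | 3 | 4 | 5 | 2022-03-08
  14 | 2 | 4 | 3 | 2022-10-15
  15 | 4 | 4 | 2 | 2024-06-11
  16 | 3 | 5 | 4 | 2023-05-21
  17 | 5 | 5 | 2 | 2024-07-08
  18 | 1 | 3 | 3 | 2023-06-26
SELECT DISTINCT city FROM customers ORDER BY city

Execution result:
city
Dallas
Houston
Los Angeles
Philadelphia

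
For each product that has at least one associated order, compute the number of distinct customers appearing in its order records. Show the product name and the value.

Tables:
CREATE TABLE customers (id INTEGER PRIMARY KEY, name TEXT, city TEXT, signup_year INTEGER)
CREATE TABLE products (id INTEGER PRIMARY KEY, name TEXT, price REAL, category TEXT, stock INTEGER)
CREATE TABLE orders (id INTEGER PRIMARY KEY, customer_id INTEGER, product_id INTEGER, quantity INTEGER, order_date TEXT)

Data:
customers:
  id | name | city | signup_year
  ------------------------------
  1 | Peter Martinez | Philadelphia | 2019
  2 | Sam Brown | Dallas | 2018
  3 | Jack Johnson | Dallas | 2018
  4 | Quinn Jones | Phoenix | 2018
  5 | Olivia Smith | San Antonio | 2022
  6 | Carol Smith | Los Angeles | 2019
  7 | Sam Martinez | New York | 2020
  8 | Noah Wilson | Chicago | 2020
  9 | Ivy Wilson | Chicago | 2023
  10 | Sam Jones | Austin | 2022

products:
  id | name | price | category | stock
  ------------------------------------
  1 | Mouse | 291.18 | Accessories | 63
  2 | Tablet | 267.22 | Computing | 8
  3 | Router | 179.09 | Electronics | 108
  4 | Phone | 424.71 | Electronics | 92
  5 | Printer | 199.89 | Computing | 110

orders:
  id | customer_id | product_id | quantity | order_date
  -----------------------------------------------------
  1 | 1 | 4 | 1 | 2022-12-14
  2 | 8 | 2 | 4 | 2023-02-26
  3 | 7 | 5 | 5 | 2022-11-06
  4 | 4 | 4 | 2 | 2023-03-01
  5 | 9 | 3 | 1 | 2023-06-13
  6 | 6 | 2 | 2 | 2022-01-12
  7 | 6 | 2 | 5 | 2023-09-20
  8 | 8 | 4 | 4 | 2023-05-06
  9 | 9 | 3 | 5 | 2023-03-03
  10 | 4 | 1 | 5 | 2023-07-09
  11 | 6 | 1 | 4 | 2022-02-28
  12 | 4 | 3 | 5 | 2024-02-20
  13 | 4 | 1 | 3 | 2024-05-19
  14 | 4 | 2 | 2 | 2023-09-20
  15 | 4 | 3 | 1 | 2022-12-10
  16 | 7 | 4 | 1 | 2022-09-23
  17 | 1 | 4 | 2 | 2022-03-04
SELECT p.name, COUNT(DISTINCT c.customer_id) AS distinct_customer_count FROM orders c JOIN products p ON c.product_id = p.id GROUP BY p.id, p.name

Execution result:
name | distinct_customer_count
Mouse | 2
Tablet | 3
Router | 2
Phone | 4
Printer | 1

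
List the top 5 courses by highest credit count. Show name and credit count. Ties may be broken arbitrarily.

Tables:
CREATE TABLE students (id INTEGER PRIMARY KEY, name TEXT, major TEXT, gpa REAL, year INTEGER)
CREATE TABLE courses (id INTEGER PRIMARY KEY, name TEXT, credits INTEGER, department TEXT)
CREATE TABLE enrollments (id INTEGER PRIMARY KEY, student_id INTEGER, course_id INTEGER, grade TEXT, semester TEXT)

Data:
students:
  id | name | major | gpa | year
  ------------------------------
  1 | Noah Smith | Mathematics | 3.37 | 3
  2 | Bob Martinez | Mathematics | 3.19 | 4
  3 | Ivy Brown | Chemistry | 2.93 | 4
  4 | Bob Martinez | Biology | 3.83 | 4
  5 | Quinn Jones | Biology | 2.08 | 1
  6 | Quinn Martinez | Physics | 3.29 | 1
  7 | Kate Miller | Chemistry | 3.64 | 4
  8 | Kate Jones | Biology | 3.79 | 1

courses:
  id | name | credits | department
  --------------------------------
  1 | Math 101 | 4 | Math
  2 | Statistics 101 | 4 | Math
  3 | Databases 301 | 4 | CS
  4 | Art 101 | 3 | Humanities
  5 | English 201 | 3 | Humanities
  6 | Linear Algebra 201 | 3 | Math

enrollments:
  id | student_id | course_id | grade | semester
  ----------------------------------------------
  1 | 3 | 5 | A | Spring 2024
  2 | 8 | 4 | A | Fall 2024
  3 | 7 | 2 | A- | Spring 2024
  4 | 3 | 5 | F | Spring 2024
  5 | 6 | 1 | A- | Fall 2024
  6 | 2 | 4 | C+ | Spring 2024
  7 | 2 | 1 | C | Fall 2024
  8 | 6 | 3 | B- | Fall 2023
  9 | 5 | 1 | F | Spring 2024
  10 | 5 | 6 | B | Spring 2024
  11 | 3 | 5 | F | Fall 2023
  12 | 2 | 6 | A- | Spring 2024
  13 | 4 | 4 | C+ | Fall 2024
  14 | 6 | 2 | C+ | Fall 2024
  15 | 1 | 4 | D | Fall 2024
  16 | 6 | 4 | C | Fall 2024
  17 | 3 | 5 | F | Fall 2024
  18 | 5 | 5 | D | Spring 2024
SELECT name, credits FROM courses ORDER BY credits DESC LIMIT 5

Execution result:
name | credits
Math 101 | 4
Statistics 101 | 4
Databases 301 | 4
Art 101 | 3
English 201 | 3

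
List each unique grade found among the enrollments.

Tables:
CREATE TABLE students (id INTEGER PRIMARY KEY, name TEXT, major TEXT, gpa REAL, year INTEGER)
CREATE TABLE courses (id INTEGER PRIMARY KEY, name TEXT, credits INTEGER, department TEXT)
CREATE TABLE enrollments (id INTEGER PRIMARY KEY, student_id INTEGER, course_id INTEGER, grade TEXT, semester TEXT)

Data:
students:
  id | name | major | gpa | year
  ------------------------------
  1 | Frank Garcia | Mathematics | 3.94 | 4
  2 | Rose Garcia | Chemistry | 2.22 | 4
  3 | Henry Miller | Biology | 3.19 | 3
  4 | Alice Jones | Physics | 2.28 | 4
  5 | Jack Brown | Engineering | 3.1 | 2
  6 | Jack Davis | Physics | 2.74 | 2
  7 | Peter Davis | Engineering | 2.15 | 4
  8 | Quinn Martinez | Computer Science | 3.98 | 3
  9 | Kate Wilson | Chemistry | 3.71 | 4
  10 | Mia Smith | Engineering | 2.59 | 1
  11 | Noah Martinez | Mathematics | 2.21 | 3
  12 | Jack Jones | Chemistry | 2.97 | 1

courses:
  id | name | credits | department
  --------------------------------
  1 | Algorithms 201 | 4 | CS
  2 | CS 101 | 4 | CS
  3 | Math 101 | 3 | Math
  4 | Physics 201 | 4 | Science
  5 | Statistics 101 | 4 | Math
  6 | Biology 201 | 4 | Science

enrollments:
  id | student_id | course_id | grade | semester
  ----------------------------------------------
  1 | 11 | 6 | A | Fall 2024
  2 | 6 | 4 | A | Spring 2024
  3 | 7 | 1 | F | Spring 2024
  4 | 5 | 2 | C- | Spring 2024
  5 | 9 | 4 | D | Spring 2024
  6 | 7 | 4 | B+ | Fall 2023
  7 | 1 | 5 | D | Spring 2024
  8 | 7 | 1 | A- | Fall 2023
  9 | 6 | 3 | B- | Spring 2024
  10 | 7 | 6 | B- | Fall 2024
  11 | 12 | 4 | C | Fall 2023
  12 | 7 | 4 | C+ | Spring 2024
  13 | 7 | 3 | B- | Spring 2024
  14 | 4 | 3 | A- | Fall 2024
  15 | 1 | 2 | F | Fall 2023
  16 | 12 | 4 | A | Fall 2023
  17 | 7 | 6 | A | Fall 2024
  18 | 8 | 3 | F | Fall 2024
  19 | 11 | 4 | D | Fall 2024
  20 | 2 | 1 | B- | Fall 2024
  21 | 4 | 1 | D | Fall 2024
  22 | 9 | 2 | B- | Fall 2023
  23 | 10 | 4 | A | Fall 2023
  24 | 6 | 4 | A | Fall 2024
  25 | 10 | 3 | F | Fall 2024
SELECT DISTINCT grade FROM enrollments

Execution result:
grade
A
F
C-
D
B+
A-
B-
C
C+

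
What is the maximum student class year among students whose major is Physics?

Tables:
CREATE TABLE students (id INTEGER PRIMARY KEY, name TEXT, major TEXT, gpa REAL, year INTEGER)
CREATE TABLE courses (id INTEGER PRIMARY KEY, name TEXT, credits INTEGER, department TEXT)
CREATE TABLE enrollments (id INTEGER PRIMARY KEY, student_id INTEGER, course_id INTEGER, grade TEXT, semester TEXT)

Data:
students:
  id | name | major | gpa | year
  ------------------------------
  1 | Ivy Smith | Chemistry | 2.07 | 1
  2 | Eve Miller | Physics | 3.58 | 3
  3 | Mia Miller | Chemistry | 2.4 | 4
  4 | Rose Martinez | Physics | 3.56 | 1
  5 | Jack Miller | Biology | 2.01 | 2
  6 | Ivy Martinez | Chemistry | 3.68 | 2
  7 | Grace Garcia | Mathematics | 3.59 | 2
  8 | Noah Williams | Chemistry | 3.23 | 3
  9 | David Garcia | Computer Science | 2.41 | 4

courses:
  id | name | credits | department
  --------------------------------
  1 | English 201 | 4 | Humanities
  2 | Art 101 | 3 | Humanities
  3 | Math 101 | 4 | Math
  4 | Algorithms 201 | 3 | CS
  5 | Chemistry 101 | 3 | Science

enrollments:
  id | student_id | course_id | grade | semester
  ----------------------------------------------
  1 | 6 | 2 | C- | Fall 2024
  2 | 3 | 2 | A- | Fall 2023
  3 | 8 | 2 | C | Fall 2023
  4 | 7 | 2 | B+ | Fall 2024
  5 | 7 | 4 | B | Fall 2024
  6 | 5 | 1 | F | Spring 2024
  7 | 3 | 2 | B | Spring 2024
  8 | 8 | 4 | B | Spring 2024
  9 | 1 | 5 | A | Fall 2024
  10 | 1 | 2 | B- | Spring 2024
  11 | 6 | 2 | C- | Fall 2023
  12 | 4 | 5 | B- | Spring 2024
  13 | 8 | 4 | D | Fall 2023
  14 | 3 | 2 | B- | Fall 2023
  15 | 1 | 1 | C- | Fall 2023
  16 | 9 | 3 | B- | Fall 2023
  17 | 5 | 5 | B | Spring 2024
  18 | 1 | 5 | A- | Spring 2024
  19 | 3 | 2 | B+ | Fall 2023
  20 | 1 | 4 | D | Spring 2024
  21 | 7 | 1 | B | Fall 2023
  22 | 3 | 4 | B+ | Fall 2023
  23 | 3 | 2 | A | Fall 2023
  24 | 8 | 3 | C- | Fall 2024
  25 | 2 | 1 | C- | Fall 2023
SELECT MAX(year) FROM students WHERE major = 'Physics'

Execution result:
3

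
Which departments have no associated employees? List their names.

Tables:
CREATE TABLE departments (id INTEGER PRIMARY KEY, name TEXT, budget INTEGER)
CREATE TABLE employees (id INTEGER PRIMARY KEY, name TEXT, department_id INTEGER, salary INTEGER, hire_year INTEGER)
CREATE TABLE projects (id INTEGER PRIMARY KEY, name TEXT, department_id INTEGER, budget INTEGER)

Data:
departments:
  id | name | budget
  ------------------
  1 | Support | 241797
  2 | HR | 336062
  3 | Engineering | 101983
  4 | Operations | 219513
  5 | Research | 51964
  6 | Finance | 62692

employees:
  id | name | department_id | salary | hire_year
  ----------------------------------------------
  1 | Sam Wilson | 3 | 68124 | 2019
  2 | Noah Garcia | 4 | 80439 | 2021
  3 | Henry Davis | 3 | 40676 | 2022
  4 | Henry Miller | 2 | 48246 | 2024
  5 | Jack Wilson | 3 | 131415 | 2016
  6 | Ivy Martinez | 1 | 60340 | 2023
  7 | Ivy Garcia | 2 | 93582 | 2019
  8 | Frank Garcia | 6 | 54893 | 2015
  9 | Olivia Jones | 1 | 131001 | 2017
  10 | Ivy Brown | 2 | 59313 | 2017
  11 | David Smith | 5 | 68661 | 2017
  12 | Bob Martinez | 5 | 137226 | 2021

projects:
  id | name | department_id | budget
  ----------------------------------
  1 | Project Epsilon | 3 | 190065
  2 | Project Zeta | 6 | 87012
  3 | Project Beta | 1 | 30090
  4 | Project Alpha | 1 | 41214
SELECT p.name FROM departments p LEFT JOIN employees c ON c.department_id = p.id WHERE c.id IS NULL

Execution result:
(no rows)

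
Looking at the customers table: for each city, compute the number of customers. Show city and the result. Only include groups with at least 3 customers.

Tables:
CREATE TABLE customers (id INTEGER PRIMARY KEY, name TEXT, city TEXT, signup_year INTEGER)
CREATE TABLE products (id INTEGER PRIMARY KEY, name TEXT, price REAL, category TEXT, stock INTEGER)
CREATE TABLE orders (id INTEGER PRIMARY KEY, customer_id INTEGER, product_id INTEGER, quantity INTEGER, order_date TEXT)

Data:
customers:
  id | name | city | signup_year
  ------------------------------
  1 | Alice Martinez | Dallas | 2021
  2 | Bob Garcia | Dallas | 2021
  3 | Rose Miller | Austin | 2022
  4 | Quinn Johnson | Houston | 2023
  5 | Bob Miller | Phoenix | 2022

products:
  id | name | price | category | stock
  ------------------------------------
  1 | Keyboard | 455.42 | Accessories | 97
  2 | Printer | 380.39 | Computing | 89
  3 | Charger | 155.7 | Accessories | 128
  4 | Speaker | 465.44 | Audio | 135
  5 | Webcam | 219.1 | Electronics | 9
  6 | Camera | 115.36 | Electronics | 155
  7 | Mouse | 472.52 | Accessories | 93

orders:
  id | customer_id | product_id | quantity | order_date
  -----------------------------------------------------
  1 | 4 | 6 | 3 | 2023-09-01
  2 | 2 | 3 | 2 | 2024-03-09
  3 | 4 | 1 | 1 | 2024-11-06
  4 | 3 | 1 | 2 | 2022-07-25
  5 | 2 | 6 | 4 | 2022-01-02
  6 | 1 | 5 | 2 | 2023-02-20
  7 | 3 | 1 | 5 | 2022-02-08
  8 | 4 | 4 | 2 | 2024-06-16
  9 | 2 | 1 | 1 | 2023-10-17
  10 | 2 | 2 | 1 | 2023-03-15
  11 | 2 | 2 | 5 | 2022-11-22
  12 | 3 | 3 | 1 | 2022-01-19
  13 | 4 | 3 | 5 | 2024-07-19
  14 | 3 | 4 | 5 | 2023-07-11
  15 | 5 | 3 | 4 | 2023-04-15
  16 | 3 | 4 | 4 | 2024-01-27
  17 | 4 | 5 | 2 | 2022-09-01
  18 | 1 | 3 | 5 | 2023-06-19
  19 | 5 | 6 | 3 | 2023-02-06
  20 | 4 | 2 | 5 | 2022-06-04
SELECT city, COUNT(*) AS n FROM customers GROUP BY city HAVING COUNT(*) >= 3

Execution result:
(no rows)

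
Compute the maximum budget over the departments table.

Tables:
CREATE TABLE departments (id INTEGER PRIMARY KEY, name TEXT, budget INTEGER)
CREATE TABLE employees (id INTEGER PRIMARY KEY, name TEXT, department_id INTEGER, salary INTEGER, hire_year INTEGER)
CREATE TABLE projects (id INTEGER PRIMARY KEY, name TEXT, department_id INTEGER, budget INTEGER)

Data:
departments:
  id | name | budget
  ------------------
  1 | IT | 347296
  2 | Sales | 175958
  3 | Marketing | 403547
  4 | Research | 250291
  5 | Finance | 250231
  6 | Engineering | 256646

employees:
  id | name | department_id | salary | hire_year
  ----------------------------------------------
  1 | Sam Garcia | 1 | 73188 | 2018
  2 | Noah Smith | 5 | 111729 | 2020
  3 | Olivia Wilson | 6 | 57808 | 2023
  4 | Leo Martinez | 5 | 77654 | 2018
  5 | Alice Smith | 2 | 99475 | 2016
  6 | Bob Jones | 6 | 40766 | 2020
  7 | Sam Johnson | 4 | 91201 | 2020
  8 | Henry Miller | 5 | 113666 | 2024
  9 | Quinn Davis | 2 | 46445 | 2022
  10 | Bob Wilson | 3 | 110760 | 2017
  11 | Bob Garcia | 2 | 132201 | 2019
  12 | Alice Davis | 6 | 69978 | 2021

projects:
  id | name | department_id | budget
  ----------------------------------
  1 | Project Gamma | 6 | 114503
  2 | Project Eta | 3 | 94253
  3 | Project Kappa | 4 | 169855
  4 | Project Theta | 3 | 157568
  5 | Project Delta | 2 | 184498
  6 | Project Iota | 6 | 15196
SELECT MAX(budget) FROM departments

Execution result:
403547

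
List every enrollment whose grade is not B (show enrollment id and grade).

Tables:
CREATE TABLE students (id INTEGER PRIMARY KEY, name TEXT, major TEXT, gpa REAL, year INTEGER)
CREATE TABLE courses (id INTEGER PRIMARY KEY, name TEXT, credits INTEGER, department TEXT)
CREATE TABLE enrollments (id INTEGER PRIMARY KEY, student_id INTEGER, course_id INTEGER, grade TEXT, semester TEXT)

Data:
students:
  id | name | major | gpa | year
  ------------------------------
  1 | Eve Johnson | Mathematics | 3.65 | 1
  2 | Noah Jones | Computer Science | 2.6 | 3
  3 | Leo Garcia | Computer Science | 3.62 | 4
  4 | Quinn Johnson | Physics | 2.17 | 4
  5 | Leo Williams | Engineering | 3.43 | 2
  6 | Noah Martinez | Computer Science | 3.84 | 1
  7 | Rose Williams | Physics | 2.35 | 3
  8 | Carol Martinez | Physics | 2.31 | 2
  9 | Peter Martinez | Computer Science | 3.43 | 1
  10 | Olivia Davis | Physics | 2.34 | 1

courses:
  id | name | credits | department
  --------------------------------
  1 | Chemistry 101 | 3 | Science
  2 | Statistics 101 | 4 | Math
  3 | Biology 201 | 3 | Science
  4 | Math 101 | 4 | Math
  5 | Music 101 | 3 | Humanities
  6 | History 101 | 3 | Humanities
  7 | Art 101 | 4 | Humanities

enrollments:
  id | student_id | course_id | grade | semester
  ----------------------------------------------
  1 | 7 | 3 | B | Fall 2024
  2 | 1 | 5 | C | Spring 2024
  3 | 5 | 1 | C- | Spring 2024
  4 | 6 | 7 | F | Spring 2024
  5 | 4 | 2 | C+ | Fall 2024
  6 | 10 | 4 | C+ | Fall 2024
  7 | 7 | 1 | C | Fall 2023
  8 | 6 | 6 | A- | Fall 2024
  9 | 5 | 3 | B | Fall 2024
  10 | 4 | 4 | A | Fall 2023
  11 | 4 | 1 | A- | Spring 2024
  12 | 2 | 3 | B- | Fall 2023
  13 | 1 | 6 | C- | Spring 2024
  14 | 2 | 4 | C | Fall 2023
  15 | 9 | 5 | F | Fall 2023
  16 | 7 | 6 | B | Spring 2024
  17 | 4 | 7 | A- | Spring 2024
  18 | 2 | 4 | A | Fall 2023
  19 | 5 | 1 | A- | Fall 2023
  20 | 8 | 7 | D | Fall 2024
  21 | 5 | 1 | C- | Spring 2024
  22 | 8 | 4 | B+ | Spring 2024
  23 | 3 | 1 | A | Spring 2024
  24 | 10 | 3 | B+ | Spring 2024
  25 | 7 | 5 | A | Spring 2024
SELECT id, grade FROM enrollments WHERE grade <> 'B'

Execution result:
id | grade
2 | C
3 | C-
4 | F
5 | C+
6 | C+
7 | C
8 | A-
10 | A
11 | A-
12 | B-
13 | C-
14 | C
15 | F
17 | A-
18 | A
19 | A-
20 | D
21 | C-
22 | B+
23 | A
24 | B+
25 | A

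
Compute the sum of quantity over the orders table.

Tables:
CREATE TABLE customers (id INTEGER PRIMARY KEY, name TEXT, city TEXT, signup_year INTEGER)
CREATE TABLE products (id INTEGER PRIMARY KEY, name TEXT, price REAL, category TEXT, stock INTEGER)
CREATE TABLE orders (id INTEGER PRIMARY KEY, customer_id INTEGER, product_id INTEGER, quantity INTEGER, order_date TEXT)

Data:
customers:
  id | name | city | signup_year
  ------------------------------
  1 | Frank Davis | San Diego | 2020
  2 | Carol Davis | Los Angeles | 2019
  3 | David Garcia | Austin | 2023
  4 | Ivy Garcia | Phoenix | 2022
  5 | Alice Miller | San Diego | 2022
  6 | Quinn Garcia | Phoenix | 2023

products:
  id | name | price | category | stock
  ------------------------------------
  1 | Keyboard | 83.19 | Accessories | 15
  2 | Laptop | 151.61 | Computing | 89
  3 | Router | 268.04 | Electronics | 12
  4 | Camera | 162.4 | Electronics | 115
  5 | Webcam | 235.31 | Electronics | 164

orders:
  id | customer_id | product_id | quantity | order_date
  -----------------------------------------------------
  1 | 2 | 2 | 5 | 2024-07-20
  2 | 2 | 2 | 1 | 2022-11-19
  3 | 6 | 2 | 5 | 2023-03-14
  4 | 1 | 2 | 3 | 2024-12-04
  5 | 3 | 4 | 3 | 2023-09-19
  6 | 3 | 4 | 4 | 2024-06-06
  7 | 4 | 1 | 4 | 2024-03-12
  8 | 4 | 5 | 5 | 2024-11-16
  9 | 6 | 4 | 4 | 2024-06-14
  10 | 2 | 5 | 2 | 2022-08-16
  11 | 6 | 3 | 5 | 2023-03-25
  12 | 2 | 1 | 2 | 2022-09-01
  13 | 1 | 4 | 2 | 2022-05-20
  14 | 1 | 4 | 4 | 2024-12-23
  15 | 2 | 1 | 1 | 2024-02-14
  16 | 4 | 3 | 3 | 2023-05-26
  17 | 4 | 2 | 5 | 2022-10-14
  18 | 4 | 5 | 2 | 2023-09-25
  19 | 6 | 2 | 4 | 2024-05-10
SELECT SUM(quantity) FROM orders

Execution result:
64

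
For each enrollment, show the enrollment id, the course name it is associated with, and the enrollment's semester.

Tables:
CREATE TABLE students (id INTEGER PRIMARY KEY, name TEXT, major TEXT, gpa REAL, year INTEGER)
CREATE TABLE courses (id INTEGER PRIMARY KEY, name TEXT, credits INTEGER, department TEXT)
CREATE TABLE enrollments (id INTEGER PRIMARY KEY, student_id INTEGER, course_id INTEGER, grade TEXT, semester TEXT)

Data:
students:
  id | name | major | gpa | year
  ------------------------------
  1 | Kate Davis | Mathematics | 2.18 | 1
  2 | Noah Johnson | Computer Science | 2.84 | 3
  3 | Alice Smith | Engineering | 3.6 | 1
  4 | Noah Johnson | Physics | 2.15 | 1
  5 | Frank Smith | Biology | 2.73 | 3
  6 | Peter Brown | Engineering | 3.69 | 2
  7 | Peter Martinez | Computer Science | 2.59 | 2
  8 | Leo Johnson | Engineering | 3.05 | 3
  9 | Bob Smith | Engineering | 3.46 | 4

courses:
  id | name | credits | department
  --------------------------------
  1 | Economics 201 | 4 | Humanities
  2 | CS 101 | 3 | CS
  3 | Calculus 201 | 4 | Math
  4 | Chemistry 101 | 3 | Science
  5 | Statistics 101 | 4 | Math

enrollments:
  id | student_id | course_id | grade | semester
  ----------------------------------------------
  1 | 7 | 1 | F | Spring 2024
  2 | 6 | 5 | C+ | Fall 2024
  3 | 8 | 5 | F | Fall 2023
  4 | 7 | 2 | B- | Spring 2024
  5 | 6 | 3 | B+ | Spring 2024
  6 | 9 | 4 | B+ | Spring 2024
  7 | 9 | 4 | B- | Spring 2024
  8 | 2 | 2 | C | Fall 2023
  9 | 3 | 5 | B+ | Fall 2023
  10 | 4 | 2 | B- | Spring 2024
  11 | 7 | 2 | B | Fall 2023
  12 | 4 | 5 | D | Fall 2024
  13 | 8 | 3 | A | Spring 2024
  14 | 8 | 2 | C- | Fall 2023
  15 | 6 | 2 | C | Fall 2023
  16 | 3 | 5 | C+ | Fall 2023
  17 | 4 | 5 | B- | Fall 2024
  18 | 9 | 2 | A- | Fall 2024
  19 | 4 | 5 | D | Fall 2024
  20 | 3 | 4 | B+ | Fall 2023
SELECT c.id, p.name AS course, c.semester FROM enrollments c JOIN courses p ON c.course_id = p.id

Execution result:
id | course | semester
1 | Economics 201 | Spring 2024
2 | Statistics 101 | Fall 2024
3 | Statistics 101 | Fall 2023
4 | CS 101 | Spring 2024
5 | Calculus 201 | Spring 2024
6 | Chemistry 101 | Spring 2024
7 | Chemistry 101 | Spring 2024
8 | CS 101 | Fall 2023
9 | Statistics 101 | Fall 2023
10 | CS 101 | Spring 2024
11 | CS 101 | Fall 2023
12 | Statistics 101 | Fall 2024
13 | Calculus 201 | Spring 2024
14 | CS 101 | Fall 2023
15 | CS 101 | Fall 2023
16 | Statistics 101 | Fall 2023
17 | Statistics 101 | Fall 2024
18 | CS 101 | Fall 2024
19 | Statistics 101 | Fall 2024
20 | Chemistry 101 | Fall 2023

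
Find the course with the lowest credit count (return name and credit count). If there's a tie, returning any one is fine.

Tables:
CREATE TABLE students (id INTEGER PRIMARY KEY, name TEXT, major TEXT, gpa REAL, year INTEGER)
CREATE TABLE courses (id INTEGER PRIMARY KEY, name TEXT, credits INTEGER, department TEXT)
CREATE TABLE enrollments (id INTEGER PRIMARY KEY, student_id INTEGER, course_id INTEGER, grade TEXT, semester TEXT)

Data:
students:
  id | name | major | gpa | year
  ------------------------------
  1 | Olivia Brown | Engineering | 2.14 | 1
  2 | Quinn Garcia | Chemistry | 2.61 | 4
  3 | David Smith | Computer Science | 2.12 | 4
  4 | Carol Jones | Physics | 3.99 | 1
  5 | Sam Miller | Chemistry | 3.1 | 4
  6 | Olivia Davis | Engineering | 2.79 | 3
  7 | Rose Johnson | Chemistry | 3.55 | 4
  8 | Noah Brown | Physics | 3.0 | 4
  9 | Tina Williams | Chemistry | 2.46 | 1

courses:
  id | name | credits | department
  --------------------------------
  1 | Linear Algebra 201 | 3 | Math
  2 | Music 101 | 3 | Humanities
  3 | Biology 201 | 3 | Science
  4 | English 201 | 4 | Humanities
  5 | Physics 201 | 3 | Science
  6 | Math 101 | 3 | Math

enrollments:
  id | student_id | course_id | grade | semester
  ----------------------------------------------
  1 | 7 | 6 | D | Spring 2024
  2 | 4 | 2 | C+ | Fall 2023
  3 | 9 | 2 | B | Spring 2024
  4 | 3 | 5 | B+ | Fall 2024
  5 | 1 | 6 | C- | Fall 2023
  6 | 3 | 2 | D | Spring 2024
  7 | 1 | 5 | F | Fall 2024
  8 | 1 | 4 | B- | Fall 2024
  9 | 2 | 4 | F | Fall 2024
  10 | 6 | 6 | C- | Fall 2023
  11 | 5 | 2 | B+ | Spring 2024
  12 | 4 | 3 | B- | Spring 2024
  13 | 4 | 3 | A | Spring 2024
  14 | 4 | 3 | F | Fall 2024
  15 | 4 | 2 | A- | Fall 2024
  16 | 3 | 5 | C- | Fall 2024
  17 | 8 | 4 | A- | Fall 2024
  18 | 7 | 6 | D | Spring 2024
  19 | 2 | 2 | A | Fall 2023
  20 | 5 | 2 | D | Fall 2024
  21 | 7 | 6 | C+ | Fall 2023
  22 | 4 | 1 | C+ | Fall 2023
SELECT name, credits FROM courses ORDER BY credits ASC LIMIT 1

Execution result:
name | credits
Linear Algebra 201 | 3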